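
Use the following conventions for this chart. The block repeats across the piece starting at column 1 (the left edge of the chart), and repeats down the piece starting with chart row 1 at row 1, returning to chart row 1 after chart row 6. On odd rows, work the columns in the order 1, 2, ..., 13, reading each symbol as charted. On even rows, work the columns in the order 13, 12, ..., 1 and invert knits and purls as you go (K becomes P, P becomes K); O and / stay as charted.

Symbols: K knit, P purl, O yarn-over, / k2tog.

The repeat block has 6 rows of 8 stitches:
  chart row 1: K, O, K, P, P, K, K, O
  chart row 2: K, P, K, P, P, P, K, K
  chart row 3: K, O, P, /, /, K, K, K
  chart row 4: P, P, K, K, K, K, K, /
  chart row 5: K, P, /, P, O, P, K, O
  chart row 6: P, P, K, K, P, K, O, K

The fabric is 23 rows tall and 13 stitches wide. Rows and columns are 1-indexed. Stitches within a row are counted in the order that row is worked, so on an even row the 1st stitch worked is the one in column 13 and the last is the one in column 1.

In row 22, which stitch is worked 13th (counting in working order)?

Result:
K

Derivation:
Row 22 uses chart row ((22-1) mod 6)+1 = 4. Row 22 is even, so WS.
Chart row 4 tiled across columns 1-13: P P K K K K K / P P K K K
WS row: flip the tiled sequence (start at column 13) and apply K<->P; O and / stay.
Row 22 as worked: P P P K K / P P P P P K K
Counting 13 along the worked row gives K.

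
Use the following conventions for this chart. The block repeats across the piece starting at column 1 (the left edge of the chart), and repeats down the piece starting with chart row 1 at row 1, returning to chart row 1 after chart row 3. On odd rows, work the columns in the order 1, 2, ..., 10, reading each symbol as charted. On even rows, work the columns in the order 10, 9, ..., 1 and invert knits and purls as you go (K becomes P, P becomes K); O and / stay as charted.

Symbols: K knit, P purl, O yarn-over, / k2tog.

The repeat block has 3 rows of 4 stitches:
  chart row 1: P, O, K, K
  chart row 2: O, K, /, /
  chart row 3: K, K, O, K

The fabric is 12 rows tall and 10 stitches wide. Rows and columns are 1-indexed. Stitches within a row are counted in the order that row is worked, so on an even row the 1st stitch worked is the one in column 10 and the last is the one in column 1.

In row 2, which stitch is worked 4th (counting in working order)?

For row 2: chart row = ((2-1) mod 3) + 1 = 2; this is a WS (even) row.
Chart row 2 tiled across columns 1-10: O K / / O K / / O K
Wrong side: read the tiled row from column 10 down to 1 and exchange K with P (leave O, /).
Row 2 as worked: P O / / P O / / P O
Stitch 4 in working order -> /

Stitch:
/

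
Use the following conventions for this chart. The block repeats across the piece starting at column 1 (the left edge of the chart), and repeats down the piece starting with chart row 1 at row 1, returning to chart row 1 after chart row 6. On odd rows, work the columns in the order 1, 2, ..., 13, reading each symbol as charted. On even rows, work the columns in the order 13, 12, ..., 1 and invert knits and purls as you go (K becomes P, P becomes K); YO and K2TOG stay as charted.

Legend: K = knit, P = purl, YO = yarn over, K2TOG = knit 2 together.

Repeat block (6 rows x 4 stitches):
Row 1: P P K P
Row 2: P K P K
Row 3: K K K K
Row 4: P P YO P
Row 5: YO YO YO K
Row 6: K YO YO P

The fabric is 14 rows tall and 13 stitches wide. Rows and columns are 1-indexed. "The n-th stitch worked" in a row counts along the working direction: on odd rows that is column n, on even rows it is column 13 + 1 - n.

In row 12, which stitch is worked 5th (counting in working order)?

Row 12: (12-1) mod 6 = 5, so use chart row 6. Even row -> WS.
Chart row 6 tiled across columns 1-13: K YO YO P K YO YO P K YO YO P K
Wrong side: read the tiled row from column 13 down to 1 and exchange K with P (leave YO, K2TOG).
Row 12 as worked: P K YO YO P K YO YO P K YO YO P
Stitch 5 in working order -> P

== STITCH ==
P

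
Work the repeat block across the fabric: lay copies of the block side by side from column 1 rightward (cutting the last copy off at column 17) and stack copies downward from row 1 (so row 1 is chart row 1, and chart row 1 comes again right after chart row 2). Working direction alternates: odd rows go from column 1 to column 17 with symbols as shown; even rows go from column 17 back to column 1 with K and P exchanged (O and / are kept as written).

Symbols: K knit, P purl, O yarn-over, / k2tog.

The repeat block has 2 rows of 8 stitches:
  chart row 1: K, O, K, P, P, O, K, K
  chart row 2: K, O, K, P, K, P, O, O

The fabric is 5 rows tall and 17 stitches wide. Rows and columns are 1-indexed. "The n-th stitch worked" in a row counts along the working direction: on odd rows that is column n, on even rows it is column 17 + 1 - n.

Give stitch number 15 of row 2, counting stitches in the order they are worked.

Result:
P

Derivation:
Row 2: (2-1) mod 2 = 1, so use chart row 2. Even row -> WS.
Chart row 2 tiled across columns 1-17: K O K P K P O O K O K P K P O O K
WS: work from column 17 back to column 1 (reverse the tiled row), swapping K<->P (O and / unchanged).
Row 2 as worked: P O O K P K P O P O O K P K P O P
The 15th stitch worked is P.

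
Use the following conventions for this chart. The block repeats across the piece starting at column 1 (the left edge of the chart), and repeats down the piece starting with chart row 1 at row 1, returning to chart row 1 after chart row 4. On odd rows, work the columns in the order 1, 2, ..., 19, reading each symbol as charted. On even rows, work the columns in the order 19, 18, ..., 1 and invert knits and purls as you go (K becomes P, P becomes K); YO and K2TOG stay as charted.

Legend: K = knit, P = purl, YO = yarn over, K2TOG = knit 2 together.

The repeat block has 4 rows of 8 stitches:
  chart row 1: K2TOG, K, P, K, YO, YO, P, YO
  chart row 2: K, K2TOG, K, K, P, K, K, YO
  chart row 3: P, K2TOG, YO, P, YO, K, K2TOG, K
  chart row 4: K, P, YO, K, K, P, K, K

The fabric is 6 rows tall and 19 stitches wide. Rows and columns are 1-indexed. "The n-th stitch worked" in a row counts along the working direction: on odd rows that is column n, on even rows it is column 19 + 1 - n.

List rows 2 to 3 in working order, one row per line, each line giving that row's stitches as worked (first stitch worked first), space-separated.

Row 2: chart row 2, WS - tiled (columns 1-19): K K2TOG K K P K K YO K K2TOG K K P K K YO K K2TOG K; work from column 19 back to 1 with K<->P swapped.
Row 3: chart row 3, RS - tile across columns 1-19 and work as-is.

Rows as worked:
P K2TOG P YO P P K P P K2TOG P YO P P K P P K2TOG P
P K2TOG YO P YO K K2TOG K P K2TOG YO P YO K K2TOG K P K2TOG YO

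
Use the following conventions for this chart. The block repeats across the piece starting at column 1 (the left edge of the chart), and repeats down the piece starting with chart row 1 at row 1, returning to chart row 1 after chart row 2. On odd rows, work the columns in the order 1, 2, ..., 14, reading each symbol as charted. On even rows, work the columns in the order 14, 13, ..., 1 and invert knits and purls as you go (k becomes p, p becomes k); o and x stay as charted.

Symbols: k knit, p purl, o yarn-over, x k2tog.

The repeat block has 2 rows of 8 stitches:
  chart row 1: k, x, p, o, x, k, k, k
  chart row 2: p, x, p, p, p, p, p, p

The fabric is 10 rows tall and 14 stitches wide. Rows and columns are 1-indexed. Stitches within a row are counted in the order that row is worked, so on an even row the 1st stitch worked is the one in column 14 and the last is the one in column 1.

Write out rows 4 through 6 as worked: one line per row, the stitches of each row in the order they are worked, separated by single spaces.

Row 4: chart row 2, WS - tiled (columns 1-14): p x p p p p p p p x p p p p; work from column 14 back to 1 with k<->p swapped.
Row 5: chart row 1, RS - tile across columns 1-14 and work as-is.
Row 6: chart row 2, WS - tiled (columns 1-14): p x p p p p p p p x p p p p; work from column 14 back to 1 with k<->p swapped.

Result:
k k k k x k k k k k k k x k
k x p o x k k k k x p o x k
k k k k x k k k k k k k x k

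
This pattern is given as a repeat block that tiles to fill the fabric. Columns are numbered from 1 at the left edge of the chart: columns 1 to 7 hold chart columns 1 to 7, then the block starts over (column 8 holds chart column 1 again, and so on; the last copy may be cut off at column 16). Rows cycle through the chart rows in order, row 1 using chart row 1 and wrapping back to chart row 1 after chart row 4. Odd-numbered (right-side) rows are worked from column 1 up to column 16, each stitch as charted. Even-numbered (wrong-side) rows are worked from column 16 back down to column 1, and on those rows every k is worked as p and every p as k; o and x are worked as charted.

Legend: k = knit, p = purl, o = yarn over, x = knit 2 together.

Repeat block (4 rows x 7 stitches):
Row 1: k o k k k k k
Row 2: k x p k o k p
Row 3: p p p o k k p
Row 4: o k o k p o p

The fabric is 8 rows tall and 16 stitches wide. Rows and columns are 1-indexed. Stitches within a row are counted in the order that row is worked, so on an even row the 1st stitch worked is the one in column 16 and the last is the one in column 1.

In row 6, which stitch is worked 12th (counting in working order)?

Stitch:
o

Derivation:
For row 6: chart row = ((6-1) mod 4) + 1 = 2; this is a WS (even) row.
Chart row 2 tiled across columns 1-16: k x p k o k p k x p k o k p k x
Wrong side: read the tiled row from column 16 down to 1 and exchange k with p (leave o, x).
Row 6 as worked: x p k p o p k x p k p o p k x p
Counting 12 along the worked row gives o.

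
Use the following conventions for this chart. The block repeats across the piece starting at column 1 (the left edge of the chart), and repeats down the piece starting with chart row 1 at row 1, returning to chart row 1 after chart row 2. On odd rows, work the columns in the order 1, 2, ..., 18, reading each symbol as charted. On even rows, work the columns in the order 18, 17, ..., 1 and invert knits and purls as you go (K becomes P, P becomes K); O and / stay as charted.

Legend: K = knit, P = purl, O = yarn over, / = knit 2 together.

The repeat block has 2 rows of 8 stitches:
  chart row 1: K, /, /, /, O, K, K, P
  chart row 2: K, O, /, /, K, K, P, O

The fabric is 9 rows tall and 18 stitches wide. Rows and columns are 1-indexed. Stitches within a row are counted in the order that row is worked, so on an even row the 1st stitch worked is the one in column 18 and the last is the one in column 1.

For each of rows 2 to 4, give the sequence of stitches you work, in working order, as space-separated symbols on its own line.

== ROWS AS WORKED ==
O P O K P P / / O P O K P P / / O P
K / / / O K K P K / / / O K K P K /
O P O K P P / / O P O K P P / / O P

Derivation:
Row 2: chart row 2, WS - tiled (columns 1-18): K O / / K K P O K O / / K K P O K O; work from column 18 back to 1 with K<->P swapped.
Row 3: chart row 1, RS - tile across columns 1-18 and work as-is.
Row 4: chart row 2, WS - tiled (columns 1-18): K O / / K K P O K O / / K K P O K O; work from column 18 back to 1 with K<->P swapped.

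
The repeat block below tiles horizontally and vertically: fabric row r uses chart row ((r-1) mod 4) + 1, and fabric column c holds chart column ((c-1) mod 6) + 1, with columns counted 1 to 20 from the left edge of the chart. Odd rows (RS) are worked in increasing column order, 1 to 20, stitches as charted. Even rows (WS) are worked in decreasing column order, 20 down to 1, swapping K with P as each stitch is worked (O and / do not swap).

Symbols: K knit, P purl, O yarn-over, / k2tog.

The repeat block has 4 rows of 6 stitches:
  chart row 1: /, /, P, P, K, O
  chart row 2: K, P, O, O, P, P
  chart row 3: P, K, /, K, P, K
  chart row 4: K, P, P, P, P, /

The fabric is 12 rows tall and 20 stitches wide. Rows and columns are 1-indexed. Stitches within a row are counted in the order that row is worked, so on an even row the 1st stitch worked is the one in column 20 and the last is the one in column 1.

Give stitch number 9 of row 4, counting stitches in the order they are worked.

Result:
/

Derivation:
Row 4 uses chart row ((4-1) mod 4)+1 = 4. Row 4 is even, so WS.
Chart row 4 tiled across columns 1-20: K P P P P / K P P P P / K P P P P / K P
WS row: flip the tiled sequence (start at column 20) and apply K<->P; O and / stay.
Row 4 as worked: K P / K K K K P / K K K K P / K K K K P
Stitch 9 in working order -> /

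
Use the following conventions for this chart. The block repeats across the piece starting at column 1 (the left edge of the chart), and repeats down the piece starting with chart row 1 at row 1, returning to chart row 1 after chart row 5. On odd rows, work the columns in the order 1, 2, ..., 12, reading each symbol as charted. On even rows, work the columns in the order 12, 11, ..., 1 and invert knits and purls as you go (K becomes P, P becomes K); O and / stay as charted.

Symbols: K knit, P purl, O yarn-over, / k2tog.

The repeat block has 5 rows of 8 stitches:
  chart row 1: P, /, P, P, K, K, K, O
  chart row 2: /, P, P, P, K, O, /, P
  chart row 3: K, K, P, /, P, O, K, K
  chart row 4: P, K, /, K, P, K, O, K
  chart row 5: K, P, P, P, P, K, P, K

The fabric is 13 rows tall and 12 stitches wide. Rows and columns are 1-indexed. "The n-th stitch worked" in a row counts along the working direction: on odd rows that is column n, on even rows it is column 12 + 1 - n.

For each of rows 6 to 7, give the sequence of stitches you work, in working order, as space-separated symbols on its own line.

Row 6: chart row 1, WS - tiled (columns 1-12): P / P P K K K O P / P P; work from column 12 back to 1 with K<->P swapped.
Row 7: chart row 2, RS - tile across columns 1-12 and work as-is.

Result:
K K / K O P P P K K / K
/ P P P K O / P / P P P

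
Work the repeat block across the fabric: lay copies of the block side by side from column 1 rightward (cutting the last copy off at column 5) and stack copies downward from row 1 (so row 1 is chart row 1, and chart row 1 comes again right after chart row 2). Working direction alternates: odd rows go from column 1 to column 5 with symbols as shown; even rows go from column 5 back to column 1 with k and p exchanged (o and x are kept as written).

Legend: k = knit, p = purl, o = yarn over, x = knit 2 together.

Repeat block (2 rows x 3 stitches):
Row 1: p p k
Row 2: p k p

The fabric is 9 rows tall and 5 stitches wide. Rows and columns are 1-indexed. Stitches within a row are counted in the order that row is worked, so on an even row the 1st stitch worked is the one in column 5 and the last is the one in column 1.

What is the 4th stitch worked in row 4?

Row 4 uses chart row ((4-1) mod 2)+1 = 2. Row 4 is even, so WS.
Chart row 2 tiled across columns 1-5: p k p p k
WS row: flip the tiled sequence (start at column 5) and apply k<->p; o and x stay.
Row 4 as worked: p k k p k
Stitch 4 in working order -> p

Stitch:
p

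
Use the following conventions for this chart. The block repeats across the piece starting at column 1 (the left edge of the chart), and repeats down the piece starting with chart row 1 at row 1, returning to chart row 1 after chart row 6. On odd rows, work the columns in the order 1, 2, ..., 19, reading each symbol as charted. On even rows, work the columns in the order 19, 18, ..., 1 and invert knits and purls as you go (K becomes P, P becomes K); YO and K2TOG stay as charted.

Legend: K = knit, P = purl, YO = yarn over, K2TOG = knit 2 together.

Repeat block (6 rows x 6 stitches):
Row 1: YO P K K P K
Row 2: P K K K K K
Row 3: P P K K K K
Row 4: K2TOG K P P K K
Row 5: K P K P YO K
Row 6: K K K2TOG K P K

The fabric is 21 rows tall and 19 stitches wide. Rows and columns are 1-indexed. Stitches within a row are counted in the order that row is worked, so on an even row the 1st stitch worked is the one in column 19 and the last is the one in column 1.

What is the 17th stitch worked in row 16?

For row 16: chart row = ((16-1) mod 6) + 1 = 4; this is a WS (even) row.
Chart row 4 tiled across columns 1-19: K2TOG K P P K K K2TOG K P P K K K2TOG K P P K K K2TOG
WS row: flip the tiled sequence (start at column 19) and apply K<->P; YO and K2TOG stay.
Row 16 as worked: K2TOG P P K K P K2TOG P P K K P K2TOG P P K K P K2TOG
The 17th stitch worked is K.

== STITCH ==
K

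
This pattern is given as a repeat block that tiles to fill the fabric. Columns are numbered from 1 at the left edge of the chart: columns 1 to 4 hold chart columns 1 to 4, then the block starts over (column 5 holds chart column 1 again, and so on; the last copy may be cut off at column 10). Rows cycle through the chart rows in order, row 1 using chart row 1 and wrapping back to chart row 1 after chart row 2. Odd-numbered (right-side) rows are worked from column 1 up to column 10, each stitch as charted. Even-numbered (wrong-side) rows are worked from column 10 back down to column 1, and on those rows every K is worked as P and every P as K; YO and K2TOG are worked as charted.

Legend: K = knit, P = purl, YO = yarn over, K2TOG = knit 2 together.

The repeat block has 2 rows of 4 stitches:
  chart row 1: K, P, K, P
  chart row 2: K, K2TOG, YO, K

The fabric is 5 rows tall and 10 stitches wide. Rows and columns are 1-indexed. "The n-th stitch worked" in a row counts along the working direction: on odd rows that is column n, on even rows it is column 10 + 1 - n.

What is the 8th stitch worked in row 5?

== STITCH ==
P

Derivation:
Row 5 uses chart row ((5-1) mod 2)+1 = 1. Row 5 is odd, so RS.
Chart row 1 tiled across columns 1-10: K P K P K P K P K P
RS: work column 1 to column 10, symbols as charted — the tiled row is the row as worked.
Stitch 8 in working order -> P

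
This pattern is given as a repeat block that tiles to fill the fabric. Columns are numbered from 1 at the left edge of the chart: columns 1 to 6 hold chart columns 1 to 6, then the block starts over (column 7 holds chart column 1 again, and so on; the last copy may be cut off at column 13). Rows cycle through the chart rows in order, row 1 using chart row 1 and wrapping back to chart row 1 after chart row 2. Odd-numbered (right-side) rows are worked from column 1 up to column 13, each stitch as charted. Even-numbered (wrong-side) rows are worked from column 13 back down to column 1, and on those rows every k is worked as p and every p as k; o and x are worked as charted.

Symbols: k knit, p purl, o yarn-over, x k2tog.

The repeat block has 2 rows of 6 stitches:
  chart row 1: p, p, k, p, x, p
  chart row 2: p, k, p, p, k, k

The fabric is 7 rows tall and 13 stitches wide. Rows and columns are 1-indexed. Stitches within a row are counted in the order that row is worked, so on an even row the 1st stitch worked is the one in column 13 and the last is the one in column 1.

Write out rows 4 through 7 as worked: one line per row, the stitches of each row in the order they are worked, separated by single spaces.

== ROWS AS WORKED ==
k p p k k p k p p k k p k
p p k p x p p p k p x p p
k p p k k p k p p k k p k
p p k p x p p p k p x p p

Derivation:
Row 4: chart row 2, WS - tiled (columns 1-13): p k p p k k p k p p k k p; work from column 13 back to 1 with k<->p swapped.
Row 5: chart row 1, RS - tile across columns 1-13 and work as-is.
Row 6: chart row 2, WS - tiled (columns 1-13): p k p p k k p k p p k k p; work from column 13 back to 1 with k<->p swapped.
Row 7: chart row 1, RS - tile across columns 1-13 and work as-is.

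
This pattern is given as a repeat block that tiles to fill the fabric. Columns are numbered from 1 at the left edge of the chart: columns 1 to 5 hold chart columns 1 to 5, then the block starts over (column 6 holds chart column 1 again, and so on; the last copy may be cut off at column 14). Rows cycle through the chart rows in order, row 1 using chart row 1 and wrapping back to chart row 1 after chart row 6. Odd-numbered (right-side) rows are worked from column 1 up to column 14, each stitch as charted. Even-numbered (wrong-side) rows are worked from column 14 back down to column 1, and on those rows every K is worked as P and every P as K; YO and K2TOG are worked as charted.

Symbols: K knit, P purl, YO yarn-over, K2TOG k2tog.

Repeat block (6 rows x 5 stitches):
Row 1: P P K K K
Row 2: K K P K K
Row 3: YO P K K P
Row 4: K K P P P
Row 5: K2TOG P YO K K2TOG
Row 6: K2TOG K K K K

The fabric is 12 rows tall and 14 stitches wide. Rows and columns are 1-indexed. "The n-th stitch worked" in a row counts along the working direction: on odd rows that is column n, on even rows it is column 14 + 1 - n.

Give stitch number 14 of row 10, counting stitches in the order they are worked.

== STITCH ==
P

Derivation:
Row 10 uses chart row ((10-1) mod 6)+1 = 4. Row 10 is even, so WS.
Chart row 4 tiled across columns 1-14: K K P P P K K P P P K K P P
WS row: flip the tiled sequence (start at column 14) and apply K<->P; YO and K2TOG stay.
Row 10 as worked: K K P P K K K P P K K K P P
Stitch 14 in working order -> P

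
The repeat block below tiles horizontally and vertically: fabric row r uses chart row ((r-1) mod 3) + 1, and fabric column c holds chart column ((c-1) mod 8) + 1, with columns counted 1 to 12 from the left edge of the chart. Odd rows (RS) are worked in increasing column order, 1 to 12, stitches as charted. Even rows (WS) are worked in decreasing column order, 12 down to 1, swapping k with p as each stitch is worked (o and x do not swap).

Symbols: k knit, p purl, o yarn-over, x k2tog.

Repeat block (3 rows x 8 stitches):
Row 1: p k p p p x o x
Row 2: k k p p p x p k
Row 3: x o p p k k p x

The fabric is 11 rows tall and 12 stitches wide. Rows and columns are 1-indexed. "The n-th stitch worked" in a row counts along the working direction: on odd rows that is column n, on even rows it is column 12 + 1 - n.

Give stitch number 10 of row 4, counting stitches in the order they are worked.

Row 4: (4-1) mod 3 = 0, so use chart row 1. Even row -> WS.
Chart row 1 tiled across columns 1-12: p k p p p x o x p k p p
WS: work from column 12 back to column 1 (reverse the tiled row), swapping k<->p (o and x unchanged).
Row 4 as worked: k k p k x o x k k k p k
The 10th stitch worked is k.

Stitch:
k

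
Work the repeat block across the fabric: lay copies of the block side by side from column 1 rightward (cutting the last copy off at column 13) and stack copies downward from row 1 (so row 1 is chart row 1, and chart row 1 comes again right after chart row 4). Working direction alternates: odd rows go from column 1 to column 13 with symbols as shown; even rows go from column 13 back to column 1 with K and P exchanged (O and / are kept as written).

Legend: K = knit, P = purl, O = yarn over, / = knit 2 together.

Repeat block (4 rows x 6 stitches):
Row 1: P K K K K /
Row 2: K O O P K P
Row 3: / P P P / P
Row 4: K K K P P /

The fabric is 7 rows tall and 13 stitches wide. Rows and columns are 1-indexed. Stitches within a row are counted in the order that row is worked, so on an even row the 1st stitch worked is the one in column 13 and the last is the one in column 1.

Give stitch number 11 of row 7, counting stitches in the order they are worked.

For row 7: chart row = ((7-1) mod 4) + 1 = 3; this is a RS (odd) row.
Chart row 3 tiled across columns 1-13: / P P P / P / P P P / P /
RS row: no reversal, no swap; stitch n worked = column n.
Stitch 11 in working order -> /

Stitch:
/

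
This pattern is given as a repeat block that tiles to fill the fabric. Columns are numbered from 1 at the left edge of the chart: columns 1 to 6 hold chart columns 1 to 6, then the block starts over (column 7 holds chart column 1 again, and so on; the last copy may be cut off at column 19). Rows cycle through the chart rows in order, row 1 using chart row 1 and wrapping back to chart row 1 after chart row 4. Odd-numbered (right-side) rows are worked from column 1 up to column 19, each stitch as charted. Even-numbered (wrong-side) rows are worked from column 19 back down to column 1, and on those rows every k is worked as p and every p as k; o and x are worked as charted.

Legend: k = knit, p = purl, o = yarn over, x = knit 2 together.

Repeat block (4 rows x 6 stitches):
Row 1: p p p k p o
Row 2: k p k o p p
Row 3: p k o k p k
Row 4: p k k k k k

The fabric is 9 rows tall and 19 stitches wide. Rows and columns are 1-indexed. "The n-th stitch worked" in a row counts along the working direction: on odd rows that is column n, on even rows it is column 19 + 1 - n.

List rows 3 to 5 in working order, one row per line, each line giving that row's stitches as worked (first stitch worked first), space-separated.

Result:
p k o k p k p k o k p k p k o k p k p
k p p p p p k p p p p p k p p p p p k
p p p k p o p p p k p o p p p k p o p

Derivation:
Row 3: chart row 3, RS - tile across columns 1-19 and work as-is.
Row 4: chart row 4, WS - tiled (columns 1-19): p k k k k k p k k k k k p k k k k k p; work from column 19 back to 1 with k<->p swapped.
Row 5: chart row 1, RS - tile across columns 1-19 and work as-is.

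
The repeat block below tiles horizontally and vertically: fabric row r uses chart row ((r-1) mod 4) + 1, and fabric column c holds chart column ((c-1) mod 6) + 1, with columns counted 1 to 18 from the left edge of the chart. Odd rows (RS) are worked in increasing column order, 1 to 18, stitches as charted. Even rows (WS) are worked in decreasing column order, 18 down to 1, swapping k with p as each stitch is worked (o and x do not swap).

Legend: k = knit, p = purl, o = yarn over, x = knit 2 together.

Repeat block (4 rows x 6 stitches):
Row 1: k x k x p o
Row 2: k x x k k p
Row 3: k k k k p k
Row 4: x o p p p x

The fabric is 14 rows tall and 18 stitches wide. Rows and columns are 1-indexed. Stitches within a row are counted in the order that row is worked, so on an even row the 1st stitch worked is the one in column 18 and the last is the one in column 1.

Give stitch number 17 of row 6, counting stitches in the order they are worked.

Row 6: (6-1) mod 4 = 1, so use chart row 2. Even row -> WS.
Chart row 2 tiled across columns 1-18: k x x k k p k x x k k p k x x k k p
WS: work from column 18 back to column 1 (reverse the tiled row), swapping k<->p (o and x unchanged).
Row 6 as worked: k p p x x p k p p x x p k p p x x p
Counting 17 along the worked row gives x.

Stitch:
x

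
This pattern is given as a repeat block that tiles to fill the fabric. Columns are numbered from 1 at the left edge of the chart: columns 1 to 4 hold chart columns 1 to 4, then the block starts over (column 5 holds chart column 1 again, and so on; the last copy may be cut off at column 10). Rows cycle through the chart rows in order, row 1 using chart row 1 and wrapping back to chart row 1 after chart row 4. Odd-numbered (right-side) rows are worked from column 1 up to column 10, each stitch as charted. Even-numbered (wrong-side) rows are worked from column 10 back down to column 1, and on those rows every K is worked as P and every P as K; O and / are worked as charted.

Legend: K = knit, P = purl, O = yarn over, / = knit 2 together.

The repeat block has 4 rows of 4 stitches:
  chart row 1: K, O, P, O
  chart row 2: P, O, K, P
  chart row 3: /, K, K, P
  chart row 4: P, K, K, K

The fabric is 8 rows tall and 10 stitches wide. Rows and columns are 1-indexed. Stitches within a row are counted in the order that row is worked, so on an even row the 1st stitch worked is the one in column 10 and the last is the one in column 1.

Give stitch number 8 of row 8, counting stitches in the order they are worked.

Stitch:
P

Derivation:
For row 8: chart row = ((8-1) mod 4) + 1 = 4; this is a WS (even) row.
Chart row 4 tiled across columns 1-10: P K K K P K K K P K
WS: work from column 10 back to column 1 (reverse the tiled row), swapping K<->P (O and / unchanged).
Row 8 as worked: P K P P P K P P P K
Counting 8 along the worked row gives P.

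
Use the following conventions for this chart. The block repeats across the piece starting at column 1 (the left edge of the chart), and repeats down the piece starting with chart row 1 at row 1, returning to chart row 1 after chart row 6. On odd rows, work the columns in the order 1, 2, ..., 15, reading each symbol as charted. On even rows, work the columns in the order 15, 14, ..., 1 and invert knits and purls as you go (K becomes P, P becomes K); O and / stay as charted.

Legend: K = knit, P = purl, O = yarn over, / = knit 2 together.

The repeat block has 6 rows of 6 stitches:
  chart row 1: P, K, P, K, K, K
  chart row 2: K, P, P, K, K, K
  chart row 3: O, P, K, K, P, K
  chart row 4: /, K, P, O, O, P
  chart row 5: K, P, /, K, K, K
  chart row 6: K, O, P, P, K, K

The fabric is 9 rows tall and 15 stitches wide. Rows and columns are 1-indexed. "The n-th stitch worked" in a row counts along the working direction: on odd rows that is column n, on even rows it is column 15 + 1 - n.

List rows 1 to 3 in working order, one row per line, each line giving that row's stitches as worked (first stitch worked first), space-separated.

Row 1: chart row 1, RS - tile across columns 1-15 and work as-is.
Row 2: chart row 2, WS - tiled (columns 1-15): K P P K K K K P P K K K K P P; work from column 15 back to 1 with K<->P swapped.
Row 3: chart row 3, RS - tile across columns 1-15 and work as-is.

Rows as worked:
P K P K K K P K P K K K P K P
K K P P P P K K P P P P K K P
O P K K P K O P K K P K O P K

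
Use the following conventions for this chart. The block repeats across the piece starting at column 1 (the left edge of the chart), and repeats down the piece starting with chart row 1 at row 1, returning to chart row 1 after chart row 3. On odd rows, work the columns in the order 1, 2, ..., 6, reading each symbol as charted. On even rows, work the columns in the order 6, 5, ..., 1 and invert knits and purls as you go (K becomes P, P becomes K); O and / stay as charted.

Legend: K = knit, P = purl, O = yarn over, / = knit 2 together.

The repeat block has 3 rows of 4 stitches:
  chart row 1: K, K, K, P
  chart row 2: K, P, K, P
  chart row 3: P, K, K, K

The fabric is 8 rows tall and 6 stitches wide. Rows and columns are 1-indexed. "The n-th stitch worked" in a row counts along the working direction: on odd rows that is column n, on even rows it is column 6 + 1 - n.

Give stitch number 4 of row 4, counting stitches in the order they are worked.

Result:
P

Derivation:
Row 4: (4-1) mod 3 = 0, so use chart row 1. Even row -> WS.
Chart row 1 tiled across columns 1-6: K K K P K K
WS: work from column 6 back to column 1 (reverse the tiled row), swapping K<->P (O and / unchanged).
Row 4 as worked: P P K P P P
Stitch 4 in working order -> P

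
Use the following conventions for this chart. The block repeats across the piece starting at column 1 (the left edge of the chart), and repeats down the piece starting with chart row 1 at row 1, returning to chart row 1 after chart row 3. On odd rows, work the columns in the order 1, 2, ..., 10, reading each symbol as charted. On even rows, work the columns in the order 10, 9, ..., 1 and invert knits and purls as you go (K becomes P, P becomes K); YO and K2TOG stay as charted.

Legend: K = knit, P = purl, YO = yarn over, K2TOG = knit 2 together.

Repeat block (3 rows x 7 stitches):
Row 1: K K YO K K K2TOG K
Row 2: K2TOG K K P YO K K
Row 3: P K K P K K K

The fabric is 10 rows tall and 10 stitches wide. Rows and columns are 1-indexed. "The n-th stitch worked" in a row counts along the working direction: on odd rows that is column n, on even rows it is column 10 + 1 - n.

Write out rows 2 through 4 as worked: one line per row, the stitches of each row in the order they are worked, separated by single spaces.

== ROWS AS WORKED ==
P P K2TOG P P YO K P P K2TOG
P K K P K K K P K K
YO P P P K2TOG P P YO P P

Derivation:
Row 2: chart row 2, WS - tiled (columns 1-10): K2TOG K K P YO K K K2TOG K K; work from column 10 back to 1 with K<->P swapped.
Row 3: chart row 3, RS - tile across columns 1-10 and work as-is.
Row 4: chart row 1, WS - tiled (columns 1-10): K K YO K K K2TOG K K K YO; work from column 10 back to 1 with K<->P swapped.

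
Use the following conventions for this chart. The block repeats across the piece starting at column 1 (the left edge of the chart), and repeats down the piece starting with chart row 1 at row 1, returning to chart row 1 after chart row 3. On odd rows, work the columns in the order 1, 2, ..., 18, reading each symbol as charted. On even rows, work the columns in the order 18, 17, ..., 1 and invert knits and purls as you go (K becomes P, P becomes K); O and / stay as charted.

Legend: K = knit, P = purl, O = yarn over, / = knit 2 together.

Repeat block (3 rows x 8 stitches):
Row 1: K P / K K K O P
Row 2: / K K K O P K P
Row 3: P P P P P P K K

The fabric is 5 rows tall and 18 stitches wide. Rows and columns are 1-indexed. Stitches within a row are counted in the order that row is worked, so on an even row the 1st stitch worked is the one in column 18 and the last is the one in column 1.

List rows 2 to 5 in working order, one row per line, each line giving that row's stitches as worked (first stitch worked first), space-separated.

Rows as worked:
P / K P K O P P P / K P K O P P P /
P P P P P P K K P P P P P P K K P P
K P K O P P P / K P K O P P P / K P
/ K K K O P K P / K K K O P K P / K

Derivation:
Row 2: chart row 2, WS - tiled (columns 1-18): / K K K O P K P / K K K O P K P / K; work from column 18 back to 1 with K<->P swapped.
Row 3: chart row 3, RS - tile across columns 1-18 and work as-is.
Row 4: chart row 1, WS - tiled (columns 1-18): K P / K K K O P K P / K K K O P K P; work from column 18 back to 1 with K<->P swapped.
Row 5: chart row 2, RS - tile across columns 1-18 and work as-is.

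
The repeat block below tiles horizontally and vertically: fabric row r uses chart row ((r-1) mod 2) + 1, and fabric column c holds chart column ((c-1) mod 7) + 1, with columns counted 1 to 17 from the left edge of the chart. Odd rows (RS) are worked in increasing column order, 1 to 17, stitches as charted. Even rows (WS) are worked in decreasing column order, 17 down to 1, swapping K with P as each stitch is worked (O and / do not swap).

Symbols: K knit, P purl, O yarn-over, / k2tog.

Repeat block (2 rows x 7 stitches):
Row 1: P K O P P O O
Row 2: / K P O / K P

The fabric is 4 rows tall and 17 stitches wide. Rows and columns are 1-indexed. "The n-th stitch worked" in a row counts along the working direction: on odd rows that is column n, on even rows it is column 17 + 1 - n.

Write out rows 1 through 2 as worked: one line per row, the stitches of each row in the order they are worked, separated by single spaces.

Result:
P K O P P O O P K O P P O O P K O
K P / K P / O K P / K P / O K P /

Derivation:
Row 1: chart row 1, RS - tile across columns 1-17 and work as-is.
Row 2: chart row 2, WS - tiled (columns 1-17): / K P O / K P / K P O / K P / K P; work from column 17 back to 1 with K<->P swapped.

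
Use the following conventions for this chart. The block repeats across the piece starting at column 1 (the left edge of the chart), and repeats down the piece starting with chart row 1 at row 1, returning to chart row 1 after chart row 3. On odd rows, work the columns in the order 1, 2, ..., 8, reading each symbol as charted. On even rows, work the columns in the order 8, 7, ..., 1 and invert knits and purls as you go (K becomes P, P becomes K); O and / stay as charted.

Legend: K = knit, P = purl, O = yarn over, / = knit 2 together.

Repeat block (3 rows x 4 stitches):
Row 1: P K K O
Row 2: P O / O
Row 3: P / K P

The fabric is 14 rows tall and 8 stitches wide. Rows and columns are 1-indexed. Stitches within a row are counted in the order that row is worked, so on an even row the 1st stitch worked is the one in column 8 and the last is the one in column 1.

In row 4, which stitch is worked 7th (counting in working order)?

Row 4 uses chart row ((4-1) mod 3)+1 = 1. Row 4 is even, so WS.
Chart row 1 tiled across columns 1-8: P K K O P K K O
WS row: flip the tiled sequence (start at column 8) and apply K<->P; O and / stay.
Row 4 as worked: O P P K O P P K
The 7th stitch worked is P.

Stitch:
P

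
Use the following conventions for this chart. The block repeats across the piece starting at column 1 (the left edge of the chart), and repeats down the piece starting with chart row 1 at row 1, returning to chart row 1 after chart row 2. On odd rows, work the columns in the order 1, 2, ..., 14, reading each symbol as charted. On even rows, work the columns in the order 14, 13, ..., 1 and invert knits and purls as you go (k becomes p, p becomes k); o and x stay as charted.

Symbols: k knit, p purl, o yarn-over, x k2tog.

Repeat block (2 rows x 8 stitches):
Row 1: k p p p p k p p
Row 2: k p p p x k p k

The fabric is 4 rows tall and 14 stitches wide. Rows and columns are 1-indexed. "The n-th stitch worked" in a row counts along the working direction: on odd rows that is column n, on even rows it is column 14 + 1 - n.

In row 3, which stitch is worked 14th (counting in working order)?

Result:
k

Derivation:
Row 3: (3-1) mod 2 = 0, so use chart row 1. Odd row -> RS.
Chart row 1 tiled across columns 1-14: k p p p p k p p k p p p p k
RS: work column 1 to column 14, symbols as charted — the tiled row is the row as worked.
Stitch 14 in working order -> k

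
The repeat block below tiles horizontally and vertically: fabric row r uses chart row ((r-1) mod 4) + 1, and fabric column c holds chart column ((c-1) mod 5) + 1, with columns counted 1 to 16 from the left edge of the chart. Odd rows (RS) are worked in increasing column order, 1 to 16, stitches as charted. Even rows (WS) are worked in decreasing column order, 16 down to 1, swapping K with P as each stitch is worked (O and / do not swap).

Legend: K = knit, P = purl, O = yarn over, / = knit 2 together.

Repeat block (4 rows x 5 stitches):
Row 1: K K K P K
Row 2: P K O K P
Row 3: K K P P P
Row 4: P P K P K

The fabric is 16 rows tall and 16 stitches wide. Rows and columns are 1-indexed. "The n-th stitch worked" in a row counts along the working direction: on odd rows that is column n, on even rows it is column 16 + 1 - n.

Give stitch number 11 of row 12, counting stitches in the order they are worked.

== STITCH ==
K

Derivation:
Row 12 uses chart row ((12-1) mod 4)+1 = 4. Row 12 is even, so WS.
Chart row 4 tiled across columns 1-16: P P K P K P P K P K P P K P K P
WS row: flip the tiled sequence (start at column 16) and apply K<->P; O and / stay.
Row 12 as worked: K P K P K K P K P K K P K P K K
The 11th stitch worked is K.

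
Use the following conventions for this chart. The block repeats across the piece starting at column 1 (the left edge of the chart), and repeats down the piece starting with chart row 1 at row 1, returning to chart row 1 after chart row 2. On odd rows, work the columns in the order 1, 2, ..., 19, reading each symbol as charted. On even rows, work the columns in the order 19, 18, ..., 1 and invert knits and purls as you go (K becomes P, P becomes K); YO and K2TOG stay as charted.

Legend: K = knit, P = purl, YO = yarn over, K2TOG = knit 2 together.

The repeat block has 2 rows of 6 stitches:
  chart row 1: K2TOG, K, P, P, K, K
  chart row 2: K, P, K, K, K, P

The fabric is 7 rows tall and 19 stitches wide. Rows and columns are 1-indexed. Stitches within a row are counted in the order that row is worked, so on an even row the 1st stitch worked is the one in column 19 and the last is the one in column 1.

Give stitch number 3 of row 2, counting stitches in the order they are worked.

Row 2: (2-1) mod 2 = 1, so use chart row 2. Even row -> WS.
Chart row 2 tiled across columns 1-19: K P K K K P K P K K K P K P K K K P K
WS: work from column 19 back to column 1 (reverse the tiled row), swapping K<->P (YO and K2TOG unchanged).
Row 2 as worked: P K P P P K P K P P P K P K P P P K P
Stitch 3 in working order -> P

Result:
P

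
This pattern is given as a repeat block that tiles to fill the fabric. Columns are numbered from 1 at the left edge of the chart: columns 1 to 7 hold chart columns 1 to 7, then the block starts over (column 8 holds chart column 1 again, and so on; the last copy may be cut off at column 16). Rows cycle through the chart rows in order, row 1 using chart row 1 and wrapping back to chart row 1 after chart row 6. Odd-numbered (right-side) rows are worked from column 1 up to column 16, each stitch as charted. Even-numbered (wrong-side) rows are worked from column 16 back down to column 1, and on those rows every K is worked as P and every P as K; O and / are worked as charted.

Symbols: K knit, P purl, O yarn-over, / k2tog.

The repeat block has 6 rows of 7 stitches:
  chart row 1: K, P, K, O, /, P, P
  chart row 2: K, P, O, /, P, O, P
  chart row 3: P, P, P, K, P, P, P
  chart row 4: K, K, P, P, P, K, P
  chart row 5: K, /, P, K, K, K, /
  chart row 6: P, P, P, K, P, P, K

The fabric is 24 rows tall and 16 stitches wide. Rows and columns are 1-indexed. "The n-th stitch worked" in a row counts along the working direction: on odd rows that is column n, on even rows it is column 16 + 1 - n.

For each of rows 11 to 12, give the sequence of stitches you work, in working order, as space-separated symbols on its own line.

Row 11: chart row 5, RS - tile across columns 1-16 and work as-is.
Row 12: chart row 6, WS - tiled (columns 1-16): P P P K P P K P P P K P P K P P; work from column 16 back to 1 with K<->P swapped.

== ROWS AS WORKED ==
K / P K K K / K / P K K K / K /
K K P K K P K K K P K K P K K K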